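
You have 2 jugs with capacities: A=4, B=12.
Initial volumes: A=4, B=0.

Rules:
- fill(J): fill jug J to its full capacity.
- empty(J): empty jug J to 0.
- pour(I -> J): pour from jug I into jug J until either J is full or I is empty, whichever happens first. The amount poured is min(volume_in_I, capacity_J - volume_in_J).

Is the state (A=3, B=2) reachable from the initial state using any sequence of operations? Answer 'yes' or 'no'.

Answer: no

Derivation:
BFS explored all 8 reachable states.
Reachable set includes: (0,0), (0,4), (0,8), (0,12), (4,0), (4,4), (4,8), (4,12)
Target (A=3, B=2) not in reachable set → no.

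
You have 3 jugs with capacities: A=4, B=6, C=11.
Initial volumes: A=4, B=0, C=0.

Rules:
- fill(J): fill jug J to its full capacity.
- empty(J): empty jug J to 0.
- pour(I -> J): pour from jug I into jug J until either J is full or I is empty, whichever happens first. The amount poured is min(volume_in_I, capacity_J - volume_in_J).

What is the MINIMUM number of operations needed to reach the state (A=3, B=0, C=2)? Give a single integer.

BFS from (A=4, B=0, C=0). One shortest path:
  1. fill(B) -> (A=4 B=6 C=0)
  2. pour(A -> C) -> (A=0 B=6 C=4)
  3. pour(B -> C) -> (A=0 B=0 C=10)
  4. fill(B) -> (A=0 B=6 C=10)
  5. pour(B -> A) -> (A=4 B=2 C=10)
  6. pour(A -> C) -> (A=3 B=2 C=11)
  7. empty(C) -> (A=3 B=2 C=0)
  8. pour(B -> C) -> (A=3 B=0 C=2)
Reached target in 8 moves.

Answer: 8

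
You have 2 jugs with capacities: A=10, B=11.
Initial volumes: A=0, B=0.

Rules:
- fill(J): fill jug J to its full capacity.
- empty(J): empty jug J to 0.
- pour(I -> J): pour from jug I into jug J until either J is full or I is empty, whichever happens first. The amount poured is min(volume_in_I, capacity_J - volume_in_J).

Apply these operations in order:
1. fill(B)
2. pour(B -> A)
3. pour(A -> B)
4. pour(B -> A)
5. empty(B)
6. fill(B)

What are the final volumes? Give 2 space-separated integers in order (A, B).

Answer: 10 11

Derivation:
Step 1: fill(B) -> (A=0 B=11)
Step 2: pour(B -> A) -> (A=10 B=1)
Step 3: pour(A -> B) -> (A=0 B=11)
Step 4: pour(B -> A) -> (A=10 B=1)
Step 5: empty(B) -> (A=10 B=0)
Step 6: fill(B) -> (A=10 B=11)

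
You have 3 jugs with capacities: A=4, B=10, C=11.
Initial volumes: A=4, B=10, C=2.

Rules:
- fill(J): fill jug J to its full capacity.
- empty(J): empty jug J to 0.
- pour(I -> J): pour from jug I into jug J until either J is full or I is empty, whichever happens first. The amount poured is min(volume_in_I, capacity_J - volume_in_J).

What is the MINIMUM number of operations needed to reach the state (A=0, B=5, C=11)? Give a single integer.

BFS from (A=4, B=10, C=2). One shortest path:
  1. pour(A -> C) -> (A=0 B=10 C=6)
  2. pour(B -> C) -> (A=0 B=5 C=11)
Reached target in 2 moves.

Answer: 2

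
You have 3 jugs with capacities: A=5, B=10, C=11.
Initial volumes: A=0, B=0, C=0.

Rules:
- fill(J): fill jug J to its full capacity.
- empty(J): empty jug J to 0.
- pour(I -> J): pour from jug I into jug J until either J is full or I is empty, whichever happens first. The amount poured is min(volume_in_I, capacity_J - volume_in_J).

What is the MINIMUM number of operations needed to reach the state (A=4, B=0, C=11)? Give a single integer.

Answer: 4

Derivation:
BFS from (A=0, B=0, C=0). One shortest path:
  1. fill(A) -> (A=5 B=0 C=0)
  2. fill(B) -> (A=5 B=10 C=0)
  3. pour(B -> C) -> (A=5 B=0 C=10)
  4. pour(A -> C) -> (A=4 B=0 C=11)
Reached target in 4 moves.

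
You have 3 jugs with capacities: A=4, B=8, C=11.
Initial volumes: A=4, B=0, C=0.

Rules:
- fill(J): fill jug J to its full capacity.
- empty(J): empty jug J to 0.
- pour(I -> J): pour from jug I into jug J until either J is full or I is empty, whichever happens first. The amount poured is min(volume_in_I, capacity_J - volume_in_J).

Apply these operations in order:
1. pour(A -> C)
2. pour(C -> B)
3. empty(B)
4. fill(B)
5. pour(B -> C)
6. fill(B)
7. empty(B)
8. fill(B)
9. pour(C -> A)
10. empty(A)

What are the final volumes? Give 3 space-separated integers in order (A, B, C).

Step 1: pour(A -> C) -> (A=0 B=0 C=4)
Step 2: pour(C -> B) -> (A=0 B=4 C=0)
Step 3: empty(B) -> (A=0 B=0 C=0)
Step 4: fill(B) -> (A=0 B=8 C=0)
Step 5: pour(B -> C) -> (A=0 B=0 C=8)
Step 6: fill(B) -> (A=0 B=8 C=8)
Step 7: empty(B) -> (A=0 B=0 C=8)
Step 8: fill(B) -> (A=0 B=8 C=8)
Step 9: pour(C -> A) -> (A=4 B=8 C=4)
Step 10: empty(A) -> (A=0 B=8 C=4)

Answer: 0 8 4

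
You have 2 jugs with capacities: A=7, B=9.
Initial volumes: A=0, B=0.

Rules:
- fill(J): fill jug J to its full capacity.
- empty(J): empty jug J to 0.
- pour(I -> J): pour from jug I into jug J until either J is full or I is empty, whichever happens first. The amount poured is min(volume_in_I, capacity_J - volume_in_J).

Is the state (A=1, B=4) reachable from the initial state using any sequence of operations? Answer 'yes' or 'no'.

BFS explored all 32 reachable states.
Reachable set includes: (0,0), (0,1), (0,2), (0,3), (0,4), (0,5), (0,6), (0,7), (0,8), (0,9), (1,0), (1,9) ...
Target (A=1, B=4) not in reachable set → no.

Answer: no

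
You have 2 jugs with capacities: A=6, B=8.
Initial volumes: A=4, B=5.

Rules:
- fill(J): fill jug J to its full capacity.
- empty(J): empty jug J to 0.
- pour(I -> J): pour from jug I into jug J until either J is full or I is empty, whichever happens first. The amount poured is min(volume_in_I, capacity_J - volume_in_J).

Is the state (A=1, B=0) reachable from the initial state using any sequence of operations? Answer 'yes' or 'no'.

BFS from (A=4, B=5):
  1. pour(A -> B) -> (A=1 B=8)
  2. empty(B) -> (A=1 B=0)
Target reached → yes.

Answer: yes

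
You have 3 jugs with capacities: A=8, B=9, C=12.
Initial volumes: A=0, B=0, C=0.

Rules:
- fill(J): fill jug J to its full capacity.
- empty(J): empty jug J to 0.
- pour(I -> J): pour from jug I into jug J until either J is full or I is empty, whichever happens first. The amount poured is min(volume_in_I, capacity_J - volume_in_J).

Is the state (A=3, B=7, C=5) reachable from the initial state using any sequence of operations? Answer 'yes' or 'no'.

BFS explored all 554 reachable states.
Reachable set includes: (0,0,0), (0,0,1), (0,0,2), (0,0,3), (0,0,4), (0,0,5), (0,0,6), (0,0,7), (0,0,8), (0,0,9), (0,0,10), (0,0,11) ...
Target (A=3, B=7, C=5) not in reachable set → no.

Answer: no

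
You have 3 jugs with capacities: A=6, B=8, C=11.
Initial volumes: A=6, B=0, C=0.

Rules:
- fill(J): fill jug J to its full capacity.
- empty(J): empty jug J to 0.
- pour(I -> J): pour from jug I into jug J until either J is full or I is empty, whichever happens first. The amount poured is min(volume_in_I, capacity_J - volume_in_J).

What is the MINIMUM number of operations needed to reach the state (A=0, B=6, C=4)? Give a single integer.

Answer: 7

Derivation:
BFS from (A=6, B=0, C=0). One shortest path:
  1. pour(A -> B) -> (A=0 B=6 C=0)
  2. fill(A) -> (A=6 B=6 C=0)
  3. pour(A -> B) -> (A=4 B=8 C=0)
  4. empty(B) -> (A=4 B=0 C=0)
  5. pour(A -> C) -> (A=0 B=0 C=4)
  6. fill(A) -> (A=6 B=0 C=4)
  7. pour(A -> B) -> (A=0 B=6 C=4)
Reached target in 7 moves.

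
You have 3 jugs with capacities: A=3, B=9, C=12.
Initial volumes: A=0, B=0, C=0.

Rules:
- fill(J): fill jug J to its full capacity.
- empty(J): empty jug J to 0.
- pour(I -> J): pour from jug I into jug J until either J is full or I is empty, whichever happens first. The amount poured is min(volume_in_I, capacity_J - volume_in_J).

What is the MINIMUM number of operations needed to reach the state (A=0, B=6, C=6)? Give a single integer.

Answer: 4

Derivation:
BFS from (A=0, B=0, C=0). One shortest path:
  1. fill(C) -> (A=0 B=0 C=12)
  2. pour(C -> B) -> (A=0 B=9 C=3)
  3. pour(B -> A) -> (A=3 B=6 C=3)
  4. pour(A -> C) -> (A=0 B=6 C=6)
Reached target in 4 moves.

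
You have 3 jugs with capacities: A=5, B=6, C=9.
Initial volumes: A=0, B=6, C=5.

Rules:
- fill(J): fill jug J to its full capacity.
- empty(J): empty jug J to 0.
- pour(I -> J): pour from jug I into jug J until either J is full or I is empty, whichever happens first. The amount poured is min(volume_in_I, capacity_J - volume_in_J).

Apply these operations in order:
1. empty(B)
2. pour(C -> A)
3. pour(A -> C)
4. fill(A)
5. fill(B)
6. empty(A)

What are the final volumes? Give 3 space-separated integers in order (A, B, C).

Answer: 0 6 5

Derivation:
Step 1: empty(B) -> (A=0 B=0 C=5)
Step 2: pour(C -> A) -> (A=5 B=0 C=0)
Step 3: pour(A -> C) -> (A=0 B=0 C=5)
Step 4: fill(A) -> (A=5 B=0 C=5)
Step 5: fill(B) -> (A=5 B=6 C=5)
Step 6: empty(A) -> (A=0 B=6 C=5)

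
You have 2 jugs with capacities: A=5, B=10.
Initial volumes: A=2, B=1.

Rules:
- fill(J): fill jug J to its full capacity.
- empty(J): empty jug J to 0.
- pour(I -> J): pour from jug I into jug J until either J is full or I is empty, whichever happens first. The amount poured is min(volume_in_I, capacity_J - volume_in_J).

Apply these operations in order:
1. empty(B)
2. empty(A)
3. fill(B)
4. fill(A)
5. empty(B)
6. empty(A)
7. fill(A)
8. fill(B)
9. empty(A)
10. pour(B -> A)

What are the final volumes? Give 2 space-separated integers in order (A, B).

Answer: 5 5

Derivation:
Step 1: empty(B) -> (A=2 B=0)
Step 2: empty(A) -> (A=0 B=0)
Step 3: fill(B) -> (A=0 B=10)
Step 4: fill(A) -> (A=5 B=10)
Step 5: empty(B) -> (A=5 B=0)
Step 6: empty(A) -> (A=0 B=0)
Step 7: fill(A) -> (A=5 B=0)
Step 8: fill(B) -> (A=5 B=10)
Step 9: empty(A) -> (A=0 B=10)
Step 10: pour(B -> A) -> (A=5 B=5)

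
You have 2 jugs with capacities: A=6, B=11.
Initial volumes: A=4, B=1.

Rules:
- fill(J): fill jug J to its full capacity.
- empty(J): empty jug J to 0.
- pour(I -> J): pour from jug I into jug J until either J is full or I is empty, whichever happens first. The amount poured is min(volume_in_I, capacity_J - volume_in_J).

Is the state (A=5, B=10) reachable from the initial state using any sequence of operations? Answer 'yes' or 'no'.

BFS explored all 35 reachable states.
Reachable set includes: (0,0), (0,1), (0,2), (0,3), (0,4), (0,5), (0,6), (0,7), (0,8), (0,9), (0,10), (0,11) ...
Target (A=5, B=10) not in reachable set → no.

Answer: no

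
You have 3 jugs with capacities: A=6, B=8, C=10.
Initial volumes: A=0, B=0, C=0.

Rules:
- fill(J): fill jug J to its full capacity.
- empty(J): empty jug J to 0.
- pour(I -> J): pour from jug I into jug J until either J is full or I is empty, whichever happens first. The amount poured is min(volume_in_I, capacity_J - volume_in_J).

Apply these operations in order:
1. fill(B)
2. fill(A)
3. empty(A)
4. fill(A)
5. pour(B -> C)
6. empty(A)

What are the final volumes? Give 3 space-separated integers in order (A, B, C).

Answer: 0 0 8

Derivation:
Step 1: fill(B) -> (A=0 B=8 C=0)
Step 2: fill(A) -> (A=6 B=8 C=0)
Step 3: empty(A) -> (A=0 B=8 C=0)
Step 4: fill(A) -> (A=6 B=8 C=0)
Step 5: pour(B -> C) -> (A=6 B=0 C=8)
Step 6: empty(A) -> (A=0 B=0 C=8)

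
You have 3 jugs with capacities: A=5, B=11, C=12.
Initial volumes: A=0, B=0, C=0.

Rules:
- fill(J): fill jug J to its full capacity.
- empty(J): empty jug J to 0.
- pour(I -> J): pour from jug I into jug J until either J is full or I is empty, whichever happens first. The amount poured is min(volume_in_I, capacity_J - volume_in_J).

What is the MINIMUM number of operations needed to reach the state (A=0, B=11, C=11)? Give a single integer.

BFS from (A=0, B=0, C=0). One shortest path:
  1. fill(B) -> (A=0 B=11 C=0)
  2. pour(B -> C) -> (A=0 B=0 C=11)
  3. fill(B) -> (A=0 B=11 C=11)
Reached target in 3 moves.

Answer: 3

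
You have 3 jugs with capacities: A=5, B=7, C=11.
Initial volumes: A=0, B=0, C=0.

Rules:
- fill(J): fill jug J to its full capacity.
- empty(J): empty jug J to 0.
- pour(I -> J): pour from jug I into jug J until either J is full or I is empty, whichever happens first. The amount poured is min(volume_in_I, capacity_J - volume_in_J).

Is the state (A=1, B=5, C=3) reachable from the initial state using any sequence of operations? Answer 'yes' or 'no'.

BFS explored all 336 reachable states.
Reachable set includes: (0,0,0), (0,0,1), (0,0,2), (0,0,3), (0,0,4), (0,0,5), (0,0,6), (0,0,7), (0,0,8), (0,0,9), (0,0,10), (0,0,11) ...
Target (A=1, B=5, C=3) not in reachable set → no.

Answer: no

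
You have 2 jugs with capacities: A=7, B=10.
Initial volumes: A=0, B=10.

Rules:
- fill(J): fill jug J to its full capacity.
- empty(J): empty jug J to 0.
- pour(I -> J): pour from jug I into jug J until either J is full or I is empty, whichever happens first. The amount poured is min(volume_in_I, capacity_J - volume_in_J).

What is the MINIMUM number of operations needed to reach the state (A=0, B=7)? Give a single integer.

Answer: 3

Derivation:
BFS from (A=0, B=10). One shortest path:
  1. fill(A) -> (A=7 B=10)
  2. empty(B) -> (A=7 B=0)
  3. pour(A -> B) -> (A=0 B=7)
Reached target in 3 moves.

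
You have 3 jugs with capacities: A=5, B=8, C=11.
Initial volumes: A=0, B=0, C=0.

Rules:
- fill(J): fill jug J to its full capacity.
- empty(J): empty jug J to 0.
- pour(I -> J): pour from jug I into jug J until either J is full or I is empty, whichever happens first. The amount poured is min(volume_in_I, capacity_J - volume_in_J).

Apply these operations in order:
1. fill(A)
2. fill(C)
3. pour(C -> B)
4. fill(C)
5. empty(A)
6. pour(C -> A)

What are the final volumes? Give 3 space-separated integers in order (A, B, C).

Step 1: fill(A) -> (A=5 B=0 C=0)
Step 2: fill(C) -> (A=5 B=0 C=11)
Step 3: pour(C -> B) -> (A=5 B=8 C=3)
Step 4: fill(C) -> (A=5 B=8 C=11)
Step 5: empty(A) -> (A=0 B=8 C=11)
Step 6: pour(C -> A) -> (A=5 B=8 C=6)

Answer: 5 8 6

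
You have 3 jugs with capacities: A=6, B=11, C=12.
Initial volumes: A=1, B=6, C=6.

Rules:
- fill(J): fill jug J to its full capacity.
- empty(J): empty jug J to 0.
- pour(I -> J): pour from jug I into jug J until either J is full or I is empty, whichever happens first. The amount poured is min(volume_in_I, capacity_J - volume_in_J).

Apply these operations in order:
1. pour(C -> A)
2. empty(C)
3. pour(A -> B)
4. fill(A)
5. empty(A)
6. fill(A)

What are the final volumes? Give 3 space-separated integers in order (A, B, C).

Step 1: pour(C -> A) -> (A=6 B=6 C=1)
Step 2: empty(C) -> (A=6 B=6 C=0)
Step 3: pour(A -> B) -> (A=1 B=11 C=0)
Step 4: fill(A) -> (A=6 B=11 C=0)
Step 5: empty(A) -> (A=0 B=11 C=0)
Step 6: fill(A) -> (A=6 B=11 C=0)

Answer: 6 11 0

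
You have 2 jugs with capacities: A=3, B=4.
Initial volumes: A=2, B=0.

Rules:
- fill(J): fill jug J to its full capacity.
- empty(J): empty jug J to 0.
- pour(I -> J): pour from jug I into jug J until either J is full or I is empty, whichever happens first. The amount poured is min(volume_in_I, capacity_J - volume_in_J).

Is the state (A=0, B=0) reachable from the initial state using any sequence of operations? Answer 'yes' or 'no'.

BFS from (A=2, B=0):
  1. empty(A) -> (A=0 B=0)
Target reached → yes.

Answer: yes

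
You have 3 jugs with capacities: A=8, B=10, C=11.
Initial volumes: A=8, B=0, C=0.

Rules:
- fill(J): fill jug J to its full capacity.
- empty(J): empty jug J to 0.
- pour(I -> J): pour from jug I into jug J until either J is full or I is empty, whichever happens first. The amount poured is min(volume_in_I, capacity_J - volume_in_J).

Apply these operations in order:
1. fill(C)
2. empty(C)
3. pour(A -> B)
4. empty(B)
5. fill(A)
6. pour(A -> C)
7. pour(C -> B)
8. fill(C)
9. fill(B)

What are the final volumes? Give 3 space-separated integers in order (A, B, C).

Step 1: fill(C) -> (A=8 B=0 C=11)
Step 2: empty(C) -> (A=8 B=0 C=0)
Step 3: pour(A -> B) -> (A=0 B=8 C=0)
Step 4: empty(B) -> (A=0 B=0 C=0)
Step 5: fill(A) -> (A=8 B=0 C=0)
Step 6: pour(A -> C) -> (A=0 B=0 C=8)
Step 7: pour(C -> B) -> (A=0 B=8 C=0)
Step 8: fill(C) -> (A=0 B=8 C=11)
Step 9: fill(B) -> (A=0 B=10 C=11)

Answer: 0 10 11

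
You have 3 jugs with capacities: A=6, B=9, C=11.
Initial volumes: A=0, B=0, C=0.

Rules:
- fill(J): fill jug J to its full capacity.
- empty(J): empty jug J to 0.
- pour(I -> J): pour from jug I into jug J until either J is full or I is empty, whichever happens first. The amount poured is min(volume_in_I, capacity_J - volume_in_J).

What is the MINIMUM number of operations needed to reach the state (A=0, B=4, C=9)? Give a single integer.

BFS from (A=0, B=0, C=0). One shortest path:
  1. fill(A) -> (A=6 B=0 C=0)
  2. fill(B) -> (A=6 B=9 C=0)
  3. pour(B -> C) -> (A=6 B=0 C=9)
  4. fill(B) -> (A=6 B=9 C=9)
  5. pour(A -> C) -> (A=4 B=9 C=11)
  6. empty(C) -> (A=4 B=9 C=0)
  7. pour(B -> C) -> (A=4 B=0 C=9)
  8. pour(A -> B) -> (A=0 B=4 C=9)
Reached target in 8 moves.

Answer: 8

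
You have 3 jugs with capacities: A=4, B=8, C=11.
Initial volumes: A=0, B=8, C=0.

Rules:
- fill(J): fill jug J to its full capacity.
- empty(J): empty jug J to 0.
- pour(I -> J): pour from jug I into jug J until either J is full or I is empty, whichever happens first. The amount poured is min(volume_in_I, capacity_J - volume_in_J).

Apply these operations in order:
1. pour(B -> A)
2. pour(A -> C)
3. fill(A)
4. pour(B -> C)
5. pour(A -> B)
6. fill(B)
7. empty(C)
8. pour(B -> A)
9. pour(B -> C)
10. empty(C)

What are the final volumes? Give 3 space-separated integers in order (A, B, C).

Answer: 4 0 0

Derivation:
Step 1: pour(B -> A) -> (A=4 B=4 C=0)
Step 2: pour(A -> C) -> (A=0 B=4 C=4)
Step 3: fill(A) -> (A=4 B=4 C=4)
Step 4: pour(B -> C) -> (A=4 B=0 C=8)
Step 5: pour(A -> B) -> (A=0 B=4 C=8)
Step 6: fill(B) -> (A=0 B=8 C=8)
Step 7: empty(C) -> (A=0 B=8 C=0)
Step 8: pour(B -> A) -> (A=4 B=4 C=0)
Step 9: pour(B -> C) -> (A=4 B=0 C=4)
Step 10: empty(C) -> (A=4 B=0 C=0)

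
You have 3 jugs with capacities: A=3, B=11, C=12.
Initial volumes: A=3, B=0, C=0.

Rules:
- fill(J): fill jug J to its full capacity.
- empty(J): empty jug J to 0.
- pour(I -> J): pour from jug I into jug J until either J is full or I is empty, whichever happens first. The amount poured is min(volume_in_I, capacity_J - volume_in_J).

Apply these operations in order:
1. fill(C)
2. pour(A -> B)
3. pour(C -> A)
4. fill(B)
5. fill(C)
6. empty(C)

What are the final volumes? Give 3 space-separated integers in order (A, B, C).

Answer: 3 11 0

Derivation:
Step 1: fill(C) -> (A=3 B=0 C=12)
Step 2: pour(A -> B) -> (A=0 B=3 C=12)
Step 3: pour(C -> A) -> (A=3 B=3 C=9)
Step 4: fill(B) -> (A=3 B=11 C=9)
Step 5: fill(C) -> (A=3 B=11 C=12)
Step 6: empty(C) -> (A=3 B=11 C=0)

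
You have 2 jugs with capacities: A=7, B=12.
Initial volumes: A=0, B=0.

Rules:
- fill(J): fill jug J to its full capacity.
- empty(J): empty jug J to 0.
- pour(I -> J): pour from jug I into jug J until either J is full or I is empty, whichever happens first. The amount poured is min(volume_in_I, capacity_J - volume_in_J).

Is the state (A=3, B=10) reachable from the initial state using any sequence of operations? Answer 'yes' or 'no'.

BFS explored all 38 reachable states.
Reachable set includes: (0,0), (0,1), (0,2), (0,3), (0,4), (0,5), (0,6), (0,7), (0,8), (0,9), (0,10), (0,11) ...
Target (A=3, B=10) not in reachable set → no.

Answer: no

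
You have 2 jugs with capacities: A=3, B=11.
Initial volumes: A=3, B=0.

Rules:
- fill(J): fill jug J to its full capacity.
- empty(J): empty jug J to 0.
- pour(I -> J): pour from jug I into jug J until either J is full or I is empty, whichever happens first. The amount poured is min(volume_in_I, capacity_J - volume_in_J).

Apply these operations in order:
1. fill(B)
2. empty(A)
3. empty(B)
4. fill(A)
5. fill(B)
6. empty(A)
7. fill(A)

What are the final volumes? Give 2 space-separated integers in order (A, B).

Answer: 3 11

Derivation:
Step 1: fill(B) -> (A=3 B=11)
Step 2: empty(A) -> (A=0 B=11)
Step 3: empty(B) -> (A=0 B=0)
Step 4: fill(A) -> (A=3 B=0)
Step 5: fill(B) -> (A=3 B=11)
Step 6: empty(A) -> (A=0 B=11)
Step 7: fill(A) -> (A=3 B=11)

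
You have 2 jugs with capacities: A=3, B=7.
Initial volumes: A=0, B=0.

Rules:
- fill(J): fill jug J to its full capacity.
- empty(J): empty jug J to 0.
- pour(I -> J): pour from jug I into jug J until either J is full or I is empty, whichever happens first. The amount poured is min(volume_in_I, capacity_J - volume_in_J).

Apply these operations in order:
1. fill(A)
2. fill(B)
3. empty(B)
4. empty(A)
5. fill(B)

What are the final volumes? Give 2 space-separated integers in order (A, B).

Step 1: fill(A) -> (A=3 B=0)
Step 2: fill(B) -> (A=3 B=7)
Step 3: empty(B) -> (A=3 B=0)
Step 4: empty(A) -> (A=0 B=0)
Step 5: fill(B) -> (A=0 B=7)

Answer: 0 7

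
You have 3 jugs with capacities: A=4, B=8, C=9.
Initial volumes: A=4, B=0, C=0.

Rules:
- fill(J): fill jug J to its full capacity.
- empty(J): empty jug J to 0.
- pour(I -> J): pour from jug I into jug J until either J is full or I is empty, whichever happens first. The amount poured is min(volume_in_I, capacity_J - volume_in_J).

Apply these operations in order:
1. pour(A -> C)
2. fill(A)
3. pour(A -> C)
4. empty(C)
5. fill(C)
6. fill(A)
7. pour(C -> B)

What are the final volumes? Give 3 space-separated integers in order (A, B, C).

Step 1: pour(A -> C) -> (A=0 B=0 C=4)
Step 2: fill(A) -> (A=4 B=0 C=4)
Step 3: pour(A -> C) -> (A=0 B=0 C=8)
Step 4: empty(C) -> (A=0 B=0 C=0)
Step 5: fill(C) -> (A=0 B=0 C=9)
Step 6: fill(A) -> (A=4 B=0 C=9)
Step 7: pour(C -> B) -> (A=4 B=8 C=1)

Answer: 4 8 1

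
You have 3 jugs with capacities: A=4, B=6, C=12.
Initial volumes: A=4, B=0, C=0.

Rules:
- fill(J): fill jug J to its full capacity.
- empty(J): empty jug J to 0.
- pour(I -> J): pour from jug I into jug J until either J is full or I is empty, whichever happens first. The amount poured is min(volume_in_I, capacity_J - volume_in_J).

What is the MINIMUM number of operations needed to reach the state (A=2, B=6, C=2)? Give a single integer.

Answer: 5

Derivation:
BFS from (A=4, B=0, C=0). One shortest path:
  1. fill(B) -> (A=4 B=6 C=0)
  2. pour(B -> C) -> (A=4 B=0 C=6)
  3. pour(A -> B) -> (A=0 B=4 C=6)
  4. pour(C -> A) -> (A=4 B=4 C=2)
  5. pour(A -> B) -> (A=2 B=6 C=2)
Reached target in 5 moves.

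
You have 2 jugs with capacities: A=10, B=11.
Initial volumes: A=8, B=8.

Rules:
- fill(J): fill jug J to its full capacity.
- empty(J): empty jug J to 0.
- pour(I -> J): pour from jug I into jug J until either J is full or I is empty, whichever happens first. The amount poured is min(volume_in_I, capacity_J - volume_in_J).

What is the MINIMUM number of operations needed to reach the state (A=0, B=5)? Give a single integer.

BFS from (A=8, B=8). One shortest path:
  1. pour(A -> B) -> (A=5 B=11)
  2. empty(B) -> (A=5 B=0)
  3. pour(A -> B) -> (A=0 B=5)
Reached target in 3 moves.

Answer: 3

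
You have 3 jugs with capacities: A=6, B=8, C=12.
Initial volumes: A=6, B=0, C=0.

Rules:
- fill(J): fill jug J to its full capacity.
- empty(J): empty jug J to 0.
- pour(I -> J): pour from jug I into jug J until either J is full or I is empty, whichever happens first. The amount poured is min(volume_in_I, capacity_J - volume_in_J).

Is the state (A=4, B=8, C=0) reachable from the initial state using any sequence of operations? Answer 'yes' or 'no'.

BFS from (A=6, B=0, C=0):
  1. pour(A -> B) -> (A=0 B=6 C=0)
  2. fill(A) -> (A=6 B=6 C=0)
  3. pour(A -> B) -> (A=4 B=8 C=0)
Target reached → yes.

Answer: yes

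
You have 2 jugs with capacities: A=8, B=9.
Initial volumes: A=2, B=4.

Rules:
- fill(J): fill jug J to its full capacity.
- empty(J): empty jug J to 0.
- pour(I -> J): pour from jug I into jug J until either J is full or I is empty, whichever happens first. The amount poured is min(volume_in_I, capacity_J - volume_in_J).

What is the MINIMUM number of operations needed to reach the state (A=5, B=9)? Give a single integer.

Answer: 3

Derivation:
BFS from (A=2, B=4). One shortest path:
  1. pour(A -> B) -> (A=0 B=6)
  2. fill(A) -> (A=8 B=6)
  3. pour(A -> B) -> (A=5 B=9)
Reached target in 3 moves.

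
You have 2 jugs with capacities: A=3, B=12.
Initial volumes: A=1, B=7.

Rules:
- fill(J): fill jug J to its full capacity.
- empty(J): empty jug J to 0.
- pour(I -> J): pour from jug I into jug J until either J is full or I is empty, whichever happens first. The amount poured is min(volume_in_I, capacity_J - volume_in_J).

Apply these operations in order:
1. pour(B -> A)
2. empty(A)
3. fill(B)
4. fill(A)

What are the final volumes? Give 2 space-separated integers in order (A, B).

Step 1: pour(B -> A) -> (A=3 B=5)
Step 2: empty(A) -> (A=0 B=5)
Step 3: fill(B) -> (A=0 B=12)
Step 4: fill(A) -> (A=3 B=12)

Answer: 3 12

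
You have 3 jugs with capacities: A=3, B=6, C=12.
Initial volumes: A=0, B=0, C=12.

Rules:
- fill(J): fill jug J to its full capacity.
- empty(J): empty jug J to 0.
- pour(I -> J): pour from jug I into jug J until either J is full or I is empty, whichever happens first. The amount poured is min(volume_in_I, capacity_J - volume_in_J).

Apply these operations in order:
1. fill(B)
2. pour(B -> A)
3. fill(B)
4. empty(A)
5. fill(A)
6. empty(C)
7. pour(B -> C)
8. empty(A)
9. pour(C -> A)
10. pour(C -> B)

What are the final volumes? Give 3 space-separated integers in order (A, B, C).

Step 1: fill(B) -> (A=0 B=6 C=12)
Step 2: pour(B -> A) -> (A=3 B=3 C=12)
Step 3: fill(B) -> (A=3 B=6 C=12)
Step 4: empty(A) -> (A=0 B=6 C=12)
Step 5: fill(A) -> (A=3 B=6 C=12)
Step 6: empty(C) -> (A=3 B=6 C=0)
Step 7: pour(B -> C) -> (A=3 B=0 C=6)
Step 8: empty(A) -> (A=0 B=0 C=6)
Step 9: pour(C -> A) -> (A=3 B=0 C=3)
Step 10: pour(C -> B) -> (A=3 B=3 C=0)

Answer: 3 3 0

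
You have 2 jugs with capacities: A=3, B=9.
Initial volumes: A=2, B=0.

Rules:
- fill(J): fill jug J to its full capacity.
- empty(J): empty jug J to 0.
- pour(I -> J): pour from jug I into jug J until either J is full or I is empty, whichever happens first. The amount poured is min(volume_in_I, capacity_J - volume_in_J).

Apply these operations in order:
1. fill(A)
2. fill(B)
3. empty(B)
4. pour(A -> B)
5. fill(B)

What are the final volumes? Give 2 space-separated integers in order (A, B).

Answer: 0 9

Derivation:
Step 1: fill(A) -> (A=3 B=0)
Step 2: fill(B) -> (A=3 B=9)
Step 3: empty(B) -> (A=3 B=0)
Step 4: pour(A -> B) -> (A=0 B=3)
Step 5: fill(B) -> (A=0 B=9)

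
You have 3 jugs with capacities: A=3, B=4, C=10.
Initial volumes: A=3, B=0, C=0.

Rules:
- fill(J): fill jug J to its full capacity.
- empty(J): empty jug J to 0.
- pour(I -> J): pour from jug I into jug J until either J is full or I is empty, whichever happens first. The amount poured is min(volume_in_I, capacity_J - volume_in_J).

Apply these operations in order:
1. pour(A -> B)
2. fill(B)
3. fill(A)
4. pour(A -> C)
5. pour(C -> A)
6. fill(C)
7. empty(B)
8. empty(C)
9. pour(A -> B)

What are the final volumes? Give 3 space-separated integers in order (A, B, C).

Answer: 0 3 0

Derivation:
Step 1: pour(A -> B) -> (A=0 B=3 C=0)
Step 2: fill(B) -> (A=0 B=4 C=0)
Step 3: fill(A) -> (A=3 B=4 C=0)
Step 4: pour(A -> C) -> (A=0 B=4 C=3)
Step 5: pour(C -> A) -> (A=3 B=4 C=0)
Step 6: fill(C) -> (A=3 B=4 C=10)
Step 7: empty(B) -> (A=3 B=0 C=10)
Step 8: empty(C) -> (A=3 B=0 C=0)
Step 9: pour(A -> B) -> (A=0 B=3 C=0)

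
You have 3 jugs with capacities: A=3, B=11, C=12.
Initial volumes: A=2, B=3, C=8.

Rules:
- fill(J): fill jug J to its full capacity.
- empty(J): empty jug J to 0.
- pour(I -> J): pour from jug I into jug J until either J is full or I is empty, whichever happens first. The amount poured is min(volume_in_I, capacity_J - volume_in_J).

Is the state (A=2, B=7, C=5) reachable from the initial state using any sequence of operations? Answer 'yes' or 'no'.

Answer: no

Derivation:
BFS explored all 405 reachable states.
Reachable set includes: (0,0,0), (0,0,1), (0,0,2), (0,0,3), (0,0,4), (0,0,5), (0,0,6), (0,0,7), (0,0,8), (0,0,9), (0,0,10), (0,0,11) ...
Target (A=2, B=7, C=5) not in reachable set → no.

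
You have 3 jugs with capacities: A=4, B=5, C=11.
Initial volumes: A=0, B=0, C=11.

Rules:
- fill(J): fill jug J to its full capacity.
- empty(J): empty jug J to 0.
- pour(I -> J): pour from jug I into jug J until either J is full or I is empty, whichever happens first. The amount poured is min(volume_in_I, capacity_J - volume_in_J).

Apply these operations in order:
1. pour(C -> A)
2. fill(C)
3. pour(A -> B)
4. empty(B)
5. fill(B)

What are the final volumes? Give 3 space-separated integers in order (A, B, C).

Answer: 0 5 11

Derivation:
Step 1: pour(C -> A) -> (A=4 B=0 C=7)
Step 2: fill(C) -> (A=4 B=0 C=11)
Step 3: pour(A -> B) -> (A=0 B=4 C=11)
Step 4: empty(B) -> (A=0 B=0 C=11)
Step 5: fill(B) -> (A=0 B=5 C=11)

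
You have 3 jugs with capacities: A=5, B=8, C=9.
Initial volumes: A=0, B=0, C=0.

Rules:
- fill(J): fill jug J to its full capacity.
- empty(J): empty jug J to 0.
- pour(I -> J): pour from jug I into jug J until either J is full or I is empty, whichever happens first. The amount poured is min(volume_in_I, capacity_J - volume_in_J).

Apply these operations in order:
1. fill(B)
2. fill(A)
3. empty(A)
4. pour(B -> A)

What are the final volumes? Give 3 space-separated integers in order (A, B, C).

Answer: 5 3 0

Derivation:
Step 1: fill(B) -> (A=0 B=8 C=0)
Step 2: fill(A) -> (A=5 B=8 C=0)
Step 3: empty(A) -> (A=0 B=8 C=0)
Step 4: pour(B -> A) -> (A=5 B=3 C=0)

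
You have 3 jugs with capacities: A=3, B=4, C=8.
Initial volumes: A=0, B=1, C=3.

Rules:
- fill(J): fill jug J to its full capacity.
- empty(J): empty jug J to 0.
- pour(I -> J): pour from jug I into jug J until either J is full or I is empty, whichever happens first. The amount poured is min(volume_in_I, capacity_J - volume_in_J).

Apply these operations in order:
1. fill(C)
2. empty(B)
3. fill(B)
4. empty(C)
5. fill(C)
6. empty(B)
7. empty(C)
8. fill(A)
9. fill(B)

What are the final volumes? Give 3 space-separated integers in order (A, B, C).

Answer: 3 4 0

Derivation:
Step 1: fill(C) -> (A=0 B=1 C=8)
Step 2: empty(B) -> (A=0 B=0 C=8)
Step 3: fill(B) -> (A=0 B=4 C=8)
Step 4: empty(C) -> (A=0 B=4 C=0)
Step 5: fill(C) -> (A=0 B=4 C=8)
Step 6: empty(B) -> (A=0 B=0 C=8)
Step 7: empty(C) -> (A=0 B=0 C=0)
Step 8: fill(A) -> (A=3 B=0 C=0)
Step 9: fill(B) -> (A=3 B=4 C=0)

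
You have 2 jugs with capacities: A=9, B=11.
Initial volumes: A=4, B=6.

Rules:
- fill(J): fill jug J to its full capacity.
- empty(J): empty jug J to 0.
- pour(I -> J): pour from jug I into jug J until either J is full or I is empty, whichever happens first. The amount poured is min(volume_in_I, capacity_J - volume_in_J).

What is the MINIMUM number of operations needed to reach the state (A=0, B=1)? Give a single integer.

BFS from (A=4, B=6). One shortest path:
  1. pour(B -> A) -> (A=9 B=1)
  2. empty(A) -> (A=0 B=1)
Reached target in 2 moves.

Answer: 2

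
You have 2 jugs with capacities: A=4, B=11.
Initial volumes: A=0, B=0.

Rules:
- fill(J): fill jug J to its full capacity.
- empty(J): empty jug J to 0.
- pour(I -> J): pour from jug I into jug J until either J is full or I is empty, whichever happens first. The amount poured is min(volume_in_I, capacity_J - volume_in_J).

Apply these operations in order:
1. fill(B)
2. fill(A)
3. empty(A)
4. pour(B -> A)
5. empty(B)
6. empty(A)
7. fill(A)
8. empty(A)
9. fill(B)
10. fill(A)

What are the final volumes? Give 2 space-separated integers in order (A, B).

Answer: 4 11

Derivation:
Step 1: fill(B) -> (A=0 B=11)
Step 2: fill(A) -> (A=4 B=11)
Step 3: empty(A) -> (A=0 B=11)
Step 4: pour(B -> A) -> (A=4 B=7)
Step 5: empty(B) -> (A=4 B=0)
Step 6: empty(A) -> (A=0 B=0)
Step 7: fill(A) -> (A=4 B=0)
Step 8: empty(A) -> (A=0 B=0)
Step 9: fill(B) -> (A=0 B=11)
Step 10: fill(A) -> (A=4 B=11)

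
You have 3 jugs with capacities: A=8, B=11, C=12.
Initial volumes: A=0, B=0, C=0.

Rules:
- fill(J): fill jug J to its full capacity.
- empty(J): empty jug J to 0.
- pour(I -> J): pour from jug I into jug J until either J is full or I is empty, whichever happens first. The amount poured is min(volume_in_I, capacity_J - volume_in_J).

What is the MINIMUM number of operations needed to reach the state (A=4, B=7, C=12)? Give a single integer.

BFS from (A=0, B=0, C=0). One shortest path:
  1. fill(C) -> (A=0 B=0 C=12)
  2. pour(C -> A) -> (A=8 B=0 C=4)
  3. pour(A -> B) -> (A=0 B=8 C=4)
  4. pour(C -> A) -> (A=4 B=8 C=0)
  5. pour(B -> C) -> (A=4 B=0 C=8)
  6. fill(B) -> (A=4 B=11 C=8)
  7. pour(B -> C) -> (A=4 B=7 C=12)
Reached target in 7 moves.

Answer: 7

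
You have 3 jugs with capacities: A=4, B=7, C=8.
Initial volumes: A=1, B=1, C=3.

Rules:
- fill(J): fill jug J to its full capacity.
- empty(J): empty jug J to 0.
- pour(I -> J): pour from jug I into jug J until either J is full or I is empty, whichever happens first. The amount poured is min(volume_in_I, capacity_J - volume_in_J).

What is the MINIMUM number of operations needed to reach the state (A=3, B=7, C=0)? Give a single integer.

BFS from (A=1, B=1, C=3). One shortest path:
  1. empty(A) -> (A=0 B=1 C=3)
  2. fill(B) -> (A=0 B=7 C=3)
  3. pour(C -> A) -> (A=3 B=7 C=0)
Reached target in 3 moves.

Answer: 3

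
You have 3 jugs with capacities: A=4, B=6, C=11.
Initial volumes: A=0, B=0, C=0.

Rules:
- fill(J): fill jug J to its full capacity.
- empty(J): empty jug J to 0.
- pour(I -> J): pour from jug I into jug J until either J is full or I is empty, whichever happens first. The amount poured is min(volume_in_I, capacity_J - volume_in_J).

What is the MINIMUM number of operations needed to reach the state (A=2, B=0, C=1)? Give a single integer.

Answer: 7

Derivation:
BFS from (A=0, B=0, C=0). One shortest path:
  1. fill(C) -> (A=0 B=0 C=11)
  2. pour(C -> A) -> (A=4 B=0 C=7)
  3. empty(A) -> (A=0 B=0 C=7)
  4. pour(C -> B) -> (A=0 B=6 C=1)
  5. pour(B -> A) -> (A=4 B=2 C=1)
  6. empty(A) -> (A=0 B=2 C=1)
  7. pour(B -> A) -> (A=2 B=0 C=1)
Reached target in 7 moves.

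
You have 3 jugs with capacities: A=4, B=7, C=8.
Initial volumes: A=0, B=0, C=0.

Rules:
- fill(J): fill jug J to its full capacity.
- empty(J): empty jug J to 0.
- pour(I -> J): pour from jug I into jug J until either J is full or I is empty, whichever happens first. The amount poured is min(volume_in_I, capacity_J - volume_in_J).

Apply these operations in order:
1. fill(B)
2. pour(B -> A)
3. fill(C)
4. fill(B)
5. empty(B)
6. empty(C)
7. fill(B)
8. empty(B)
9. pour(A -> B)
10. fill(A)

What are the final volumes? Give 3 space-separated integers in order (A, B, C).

Step 1: fill(B) -> (A=0 B=7 C=0)
Step 2: pour(B -> A) -> (A=4 B=3 C=0)
Step 3: fill(C) -> (A=4 B=3 C=8)
Step 4: fill(B) -> (A=4 B=7 C=8)
Step 5: empty(B) -> (A=4 B=0 C=8)
Step 6: empty(C) -> (A=4 B=0 C=0)
Step 7: fill(B) -> (A=4 B=7 C=0)
Step 8: empty(B) -> (A=4 B=0 C=0)
Step 9: pour(A -> B) -> (A=0 B=4 C=0)
Step 10: fill(A) -> (A=4 B=4 C=0)

Answer: 4 4 0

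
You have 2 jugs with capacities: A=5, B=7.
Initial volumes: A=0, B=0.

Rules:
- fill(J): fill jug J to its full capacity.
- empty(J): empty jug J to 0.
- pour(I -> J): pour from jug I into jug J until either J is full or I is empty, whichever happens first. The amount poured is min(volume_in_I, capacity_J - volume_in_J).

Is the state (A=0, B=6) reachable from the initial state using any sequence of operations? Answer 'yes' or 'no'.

BFS from (A=0, B=0):
  1. fill(B) -> (A=0 B=7)
  2. pour(B -> A) -> (A=5 B=2)
  3. empty(A) -> (A=0 B=2)
  4. pour(B -> A) -> (A=2 B=0)
  5. fill(B) -> (A=2 B=7)
  6. pour(B -> A) -> (A=5 B=4)
  7. empty(A) -> (A=0 B=4)
  8. pour(B -> A) -> (A=4 B=0)
  9. fill(B) -> (A=4 B=7)
  10. pour(B -> A) -> (A=5 B=6)
  11. empty(A) -> (A=0 B=6)
Target reached → yes.

Answer: yes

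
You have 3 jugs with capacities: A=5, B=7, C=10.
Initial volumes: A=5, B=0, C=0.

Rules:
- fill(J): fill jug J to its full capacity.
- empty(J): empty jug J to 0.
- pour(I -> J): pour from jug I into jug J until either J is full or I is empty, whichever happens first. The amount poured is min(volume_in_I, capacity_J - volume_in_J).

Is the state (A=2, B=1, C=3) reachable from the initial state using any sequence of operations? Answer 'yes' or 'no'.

Answer: no

Derivation:
BFS explored all 312 reachable states.
Reachable set includes: (0,0,0), (0,0,1), (0,0,2), (0,0,3), (0,0,4), (0,0,5), (0,0,6), (0,0,7), (0,0,8), (0,0,9), (0,0,10), (0,1,0) ...
Target (A=2, B=1, C=3) not in reachable set → no.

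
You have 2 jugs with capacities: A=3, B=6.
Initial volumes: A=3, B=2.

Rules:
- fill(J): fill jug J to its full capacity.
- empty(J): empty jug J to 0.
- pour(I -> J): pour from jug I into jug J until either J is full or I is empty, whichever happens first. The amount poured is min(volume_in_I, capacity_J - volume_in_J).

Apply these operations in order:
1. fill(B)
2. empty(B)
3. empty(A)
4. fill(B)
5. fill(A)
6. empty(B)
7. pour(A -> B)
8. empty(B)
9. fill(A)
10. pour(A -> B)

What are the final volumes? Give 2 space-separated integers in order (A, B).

Step 1: fill(B) -> (A=3 B=6)
Step 2: empty(B) -> (A=3 B=0)
Step 3: empty(A) -> (A=0 B=0)
Step 4: fill(B) -> (A=0 B=6)
Step 5: fill(A) -> (A=3 B=6)
Step 6: empty(B) -> (A=3 B=0)
Step 7: pour(A -> B) -> (A=0 B=3)
Step 8: empty(B) -> (A=0 B=0)
Step 9: fill(A) -> (A=3 B=0)
Step 10: pour(A -> B) -> (A=0 B=3)

Answer: 0 3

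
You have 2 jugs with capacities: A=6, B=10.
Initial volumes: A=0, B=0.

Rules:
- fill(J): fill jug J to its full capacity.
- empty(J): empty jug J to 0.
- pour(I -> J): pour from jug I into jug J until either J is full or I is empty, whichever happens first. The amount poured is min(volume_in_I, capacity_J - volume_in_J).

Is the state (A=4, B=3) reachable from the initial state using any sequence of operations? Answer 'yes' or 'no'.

Answer: no

Derivation:
BFS explored all 16 reachable states.
Reachable set includes: (0,0), (0,2), (0,4), (0,6), (0,8), (0,10), (2,0), (2,10), (4,0), (4,10), (6,0), (6,2) ...
Target (A=4, B=3) not in reachable set → no.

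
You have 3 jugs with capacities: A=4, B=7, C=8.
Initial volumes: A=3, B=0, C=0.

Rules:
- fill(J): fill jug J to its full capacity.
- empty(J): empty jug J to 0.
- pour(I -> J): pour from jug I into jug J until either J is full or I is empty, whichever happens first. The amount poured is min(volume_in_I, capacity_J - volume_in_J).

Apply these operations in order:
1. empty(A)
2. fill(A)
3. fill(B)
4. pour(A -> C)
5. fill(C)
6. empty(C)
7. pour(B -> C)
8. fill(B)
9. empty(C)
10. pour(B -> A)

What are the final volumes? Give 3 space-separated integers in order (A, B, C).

Answer: 4 3 0

Derivation:
Step 1: empty(A) -> (A=0 B=0 C=0)
Step 2: fill(A) -> (A=4 B=0 C=0)
Step 3: fill(B) -> (A=4 B=7 C=0)
Step 4: pour(A -> C) -> (A=0 B=7 C=4)
Step 5: fill(C) -> (A=0 B=7 C=8)
Step 6: empty(C) -> (A=0 B=7 C=0)
Step 7: pour(B -> C) -> (A=0 B=0 C=7)
Step 8: fill(B) -> (A=0 B=7 C=7)
Step 9: empty(C) -> (A=0 B=7 C=0)
Step 10: pour(B -> A) -> (A=4 B=3 C=0)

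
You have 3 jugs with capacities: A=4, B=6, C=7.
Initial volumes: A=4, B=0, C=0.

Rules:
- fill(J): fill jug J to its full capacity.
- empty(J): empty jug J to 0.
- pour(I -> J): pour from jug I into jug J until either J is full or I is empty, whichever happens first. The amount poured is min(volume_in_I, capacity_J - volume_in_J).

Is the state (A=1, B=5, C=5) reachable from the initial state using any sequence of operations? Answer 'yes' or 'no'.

BFS explored all 190 reachable states.
Reachable set includes: (0,0,0), (0,0,1), (0,0,2), (0,0,3), (0,0,4), (0,0,5), (0,0,6), (0,0,7), (0,1,0), (0,1,1), (0,1,2), (0,1,3) ...
Target (A=1, B=5, C=5) not in reachable set → no.

Answer: no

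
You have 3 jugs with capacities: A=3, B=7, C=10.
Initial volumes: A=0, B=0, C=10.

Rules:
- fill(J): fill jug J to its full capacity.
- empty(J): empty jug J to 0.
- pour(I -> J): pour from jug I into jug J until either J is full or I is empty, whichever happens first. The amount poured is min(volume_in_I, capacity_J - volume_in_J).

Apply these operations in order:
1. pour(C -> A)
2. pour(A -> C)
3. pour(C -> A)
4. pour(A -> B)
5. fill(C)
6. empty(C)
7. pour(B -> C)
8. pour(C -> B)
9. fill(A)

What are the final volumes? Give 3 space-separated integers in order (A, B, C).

Answer: 3 3 0

Derivation:
Step 1: pour(C -> A) -> (A=3 B=0 C=7)
Step 2: pour(A -> C) -> (A=0 B=0 C=10)
Step 3: pour(C -> A) -> (A=3 B=0 C=7)
Step 4: pour(A -> B) -> (A=0 B=3 C=7)
Step 5: fill(C) -> (A=0 B=3 C=10)
Step 6: empty(C) -> (A=0 B=3 C=0)
Step 7: pour(B -> C) -> (A=0 B=0 C=3)
Step 8: pour(C -> B) -> (A=0 B=3 C=0)
Step 9: fill(A) -> (A=3 B=3 C=0)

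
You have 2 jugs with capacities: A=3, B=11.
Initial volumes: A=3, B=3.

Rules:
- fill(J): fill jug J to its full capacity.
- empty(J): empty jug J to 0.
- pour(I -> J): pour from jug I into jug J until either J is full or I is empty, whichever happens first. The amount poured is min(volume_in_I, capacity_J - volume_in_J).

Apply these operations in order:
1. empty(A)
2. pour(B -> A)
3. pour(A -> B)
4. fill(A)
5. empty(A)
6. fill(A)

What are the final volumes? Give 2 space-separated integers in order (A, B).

Answer: 3 3

Derivation:
Step 1: empty(A) -> (A=0 B=3)
Step 2: pour(B -> A) -> (A=3 B=0)
Step 3: pour(A -> B) -> (A=0 B=3)
Step 4: fill(A) -> (A=3 B=3)
Step 5: empty(A) -> (A=0 B=3)
Step 6: fill(A) -> (A=3 B=3)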